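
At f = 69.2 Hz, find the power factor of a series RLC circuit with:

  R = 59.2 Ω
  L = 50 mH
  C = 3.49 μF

Step 1 — Angular frequency: ω = 2π·f = 2π·69.2 = 434.8 rad/s.
Step 2 — Component impedances:
  R: Z = R = 59.2 Ω
  L: Z = jωL = j·434.8·0.05 = 0 + j21.74 Ω
  C: Z = 1/(jωC) = -j/(ω·C) = 0 - j659 Ω
Step 3 — Series combination: Z_total = R + L + C = 59.2 - j637.3 Ω = 640∠-84.7° Ω.
Step 4 — Power factor: PF = cos(φ) = Re(Z)/|Z| = 59.2/640 = 0.0925.
Step 5 — Type: Im(Z) = -637.3 ⇒ leading (phase φ = -84.7°).

PF = 0.0925 (leading, φ = -84.7°)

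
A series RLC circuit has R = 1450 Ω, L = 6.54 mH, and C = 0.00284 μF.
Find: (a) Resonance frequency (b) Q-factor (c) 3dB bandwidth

Step 1 — Resonance condition Im(Z)=0 gives ω₀ = 1/√(LC).
Step 2 — ω₀ = 1/√(0.00654·2.84e-09) = 2.32e+05 rad/s.
Step 3 — f₀ = ω₀/(2π) = 3.693e+04 Hz.
Step 4 — Series Q: Q = ω₀L/R = 2.32e+05·0.00654/1450 = 1.047.
Step 5 — 3dB bandwidth: Δω = ω₀/Q = 2.217e+05 rad/s; BW = Δω/(2π) = 3.529e+04 Hz.

(a) f₀ = 3.693e+04 Hz  (b) Q = 1.047  (c) BW = 3.529e+04 Hz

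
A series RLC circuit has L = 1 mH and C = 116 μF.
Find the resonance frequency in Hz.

Step 1 — Resonance condition Im(Z)=0 gives ω₀ = 1/√(LC).
Step 2 — ω₀ = 1/√(0.001·0.000116) = 2936 rad/s.
Step 3 — f₀ = ω₀/(2π) = 467.3 Hz.

f₀ = 467.3 Hz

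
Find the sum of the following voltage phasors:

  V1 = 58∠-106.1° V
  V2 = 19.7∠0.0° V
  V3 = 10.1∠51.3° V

Step 1 — Convert each phasor to rectangular form:
  V1 = 58·(cos(-106.1°) + j·sin(-106.1°)) = -16.08 - j55.73 V
  V2 = 19.7·(cos(0.0°) + j·sin(0.0°)) = 19.7 V
  V3 = 10.1·(cos(51.3°) + j·sin(51.3°)) = 6.315 + j7.882 V
Step 2 — Sum components: V_total = 9.931 - j47.84 V.
Step 3 — Convert to polar: |V_total| = 48.86 V, ∠V_total = -78.3°.

V_total = 48.86∠-78.3° V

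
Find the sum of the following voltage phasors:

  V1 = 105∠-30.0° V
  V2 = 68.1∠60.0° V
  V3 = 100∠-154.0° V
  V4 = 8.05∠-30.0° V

Step 1 — Convert each phasor to rectangular form:
  V1 = 105·(cos(-30.0°) + j·sin(-30.0°)) = 90.93 - j52.5 V
  V2 = 68.1·(cos(60.0°) + j·sin(60.0°)) = 34.05 + j58.98 V
  V3 = 100·(cos(-154.0°) + j·sin(-154.0°)) = -89.88 - j43.84 V
  V4 = 8.05·(cos(-30.0°) + j·sin(-30.0°)) = 6.972 - j4.025 V
Step 2 — Sum components: V_total = 42.07 - j41.39 V.
Step 3 — Convert to polar: |V_total| = 59.02 V, ∠V_total = -44.5°.

V_total = 59.02∠-44.5° V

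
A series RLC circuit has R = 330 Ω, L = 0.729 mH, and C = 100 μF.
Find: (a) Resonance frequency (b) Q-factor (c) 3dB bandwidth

Step 1 — Resonance: ω₀ = 1/√(LC) = 1/√(0.000729·0.0001) = 3704 rad/s.
Step 2 — f₀ = ω₀/(2π) = 589.5 Hz.
Step 3 — Series Q: Q = ω₀L/R = 3704·0.000729/330 = 0.008182.
Step 4 — Bandwidth: Δω = ω₀/Q = 4.527e+05 rad/s; BW = Δω/(2π) = 7.205e+04 Hz.

(a) f₀ = 589.5 Hz  (b) Q = 0.008182  (c) BW = 7.205e+04 Hz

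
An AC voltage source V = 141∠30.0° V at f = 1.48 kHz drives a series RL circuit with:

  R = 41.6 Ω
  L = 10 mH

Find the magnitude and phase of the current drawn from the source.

Step 1 — Angular frequency: ω = 2π·f = 2π·1480 = 9299 rad/s.
Step 2 — Component impedances:
  R: Z = R = 41.6 Ω
  L: Z = jωL = j·9299·0.01 = 0 + j92.99 Ω
Step 3 — Series combination: Z_total = R + L = 41.6 + j92.99 Ω = 101.9∠65.9° Ω.
Step 4 — Source phasor: V = 141∠30.0° V = 122.1 + j70.5 V.
Step 5 — Ohm's law: I = V / Z_total = (122.1 + j70.5) / (41.6 + j92.99) = 1.121 - j0.8116 A.
Step 6 — Convert to polar: |I| = 1.384 A, ∠I = -35.9°.

I = 1.384∠-35.9° A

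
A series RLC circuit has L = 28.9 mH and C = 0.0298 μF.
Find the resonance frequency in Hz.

Step 1 — Resonance condition Im(Z)=0 gives ω₀ = 1/√(LC).
Step 2 — ω₀ = 1/√(0.0289·2.98e-08) = 3.408e+04 rad/s.
Step 3 — f₀ = ω₀/(2π) = 5423 Hz.

f₀ = 5423 Hz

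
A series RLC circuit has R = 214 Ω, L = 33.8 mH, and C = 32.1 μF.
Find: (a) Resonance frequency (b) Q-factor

Step 1 — Resonance condition Im(Z)=0 gives ω₀ = 1/√(LC).
Step 2 — ω₀ = 1/√(0.0338·3.21e-05) = 960 rad/s.
Step 3 — f₀ = ω₀/(2π) = 152.8 Hz.
Step 4 — Series Q: Q = ω₀L/R = 960·0.0338/214 = 0.1516.

(a) f₀ = 152.8 Hz  (b) Q = 0.1516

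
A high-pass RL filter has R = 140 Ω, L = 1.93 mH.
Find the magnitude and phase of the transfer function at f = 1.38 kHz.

Step 1 — Angular frequency: ω = 2π·1380 = 8671 rad/s.
Step 2 — Transfer function: H(jω) = jωL/(R + jωL).
Step 3 — Numerator jωL = j·16.73; denominator R + jωL = 140 + j16.73.
Step 4 — H = 0.01409 + j0.1178.
Step 5 — Magnitude: |H| = 0.1187 (-18.5 dB); phase: φ = 83.2°.

|H| = 0.1187 (-18.5 dB), φ = 83.2°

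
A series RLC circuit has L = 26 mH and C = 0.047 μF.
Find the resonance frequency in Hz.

Step 1 — Resonance condition Im(Z)=0 gives ω₀ = 1/√(LC).
Step 2 — ω₀ = 1/√(0.026·4.7e-08) = 2.861e+04 rad/s.
Step 3 — f₀ = ω₀/(2π) = 4553 Hz.

f₀ = 4553 Hz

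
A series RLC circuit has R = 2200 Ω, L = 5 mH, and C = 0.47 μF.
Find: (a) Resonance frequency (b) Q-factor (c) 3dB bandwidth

Step 1 — Resonance: ω₀ = 1/√(LC) = 1/√(0.005·4.7e-07) = 2.063e+04 rad/s.
Step 2 — f₀ = ω₀/(2π) = 3283 Hz.
Step 3 — Series Q: Q = ω₀L/R = 2.063e+04·0.005/2200 = 0.04688.
Step 4 — Bandwidth: Δω = ω₀/Q = 4.4e+05 rad/s; BW = Δω/(2π) = 7.003e+04 Hz.

(a) f₀ = 3283 Hz  (b) Q = 0.04688  (c) BW = 7.003e+04 Hz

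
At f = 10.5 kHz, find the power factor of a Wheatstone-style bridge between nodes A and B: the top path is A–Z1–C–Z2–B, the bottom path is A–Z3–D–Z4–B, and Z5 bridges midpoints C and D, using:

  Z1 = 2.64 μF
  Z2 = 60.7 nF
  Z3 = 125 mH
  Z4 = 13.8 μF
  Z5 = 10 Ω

Step 1 — Angular frequency: ω = 2π·f = 2π·1.05e+04 = 6.597e+04 rad/s.
Step 2 — Component impedances:
  Z1: Z = 1/(jωC) = -j/(ω·C) = 0 - j5.742 Ω
  Z2: Z = 1/(jωC) = -j/(ω·C) = 0 - j249.7 Ω
  Z3: Z = jωL = j·6.597e+04·0.125 = 0 + j8247 Ω
  Z4: Z = 1/(jωC) = -j/(ω·C) = 0 - j1.098 Ω
  Z5: Z = R = 10 Ω
Step 3 — Bridge requires nodal analysis (the Z5 bridge couples midpoints C and D, so the two paths cannot be reduced to a simple series/parallel combination). Setting node B to ground and injecting 1 A at node A, the 3-node admittance system at A, C, D solves to V_A = Z_AB = 9.912 - j7.222 Ω = 12.26∠-36.1° Ω.
Step 4 — Power factor: PF = cos(φ) = Re(Z)/|Z| = 9.9117/12.264 = 0.8082.
Step 5 — Type: Im(Z) = -7.222 ⇒ leading (phase φ = -36.1°).

PF = 0.8082 (leading, φ = -36.1°)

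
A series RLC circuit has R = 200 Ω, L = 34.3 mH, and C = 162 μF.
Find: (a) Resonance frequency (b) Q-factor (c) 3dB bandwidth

Step 1 — Resonance: ω₀ = 1/√(LC) = 1/√(0.0343·0.000162) = 424.2 rad/s.
Step 2 — f₀ = ω₀/(2π) = 67.52 Hz.
Step 3 — Series Q: Q = ω₀L/R = 424.2·0.0343/200 = 0.07275.
Step 4 — Bandwidth: Δω = ω₀/Q = 5831 rad/s; BW = Δω/(2π) = 928 Hz.

(a) f₀ = 67.52 Hz  (b) Q = 0.07275  (c) BW = 928 Hz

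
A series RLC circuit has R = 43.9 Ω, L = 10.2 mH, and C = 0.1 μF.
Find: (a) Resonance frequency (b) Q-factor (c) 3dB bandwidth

Step 1 — Resonance: ω₀ = 1/√(LC) = 1/√(0.0102·1e-07) = 3.131e+04 rad/s.
Step 2 — f₀ = ω₀/(2π) = 4983 Hz.
Step 3 — Series Q: Q = ω₀L/R = 3.131e+04·0.0102/43.9 = 7.275.
Step 4 — Bandwidth: Δω = ω₀/Q = 4304 rad/s; BW = Δω/(2π) = 685 Hz.

(a) f₀ = 4983 Hz  (b) Q = 7.275  (c) BW = 685 Hz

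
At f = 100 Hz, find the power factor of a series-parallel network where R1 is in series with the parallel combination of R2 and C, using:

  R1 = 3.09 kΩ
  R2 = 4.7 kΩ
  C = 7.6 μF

Step 1 — Angular frequency: ω = 2π·f = 2π·100 = 628.3 rad/s.
Step 2 — Component impedances:
  R1: Z = R = 3090 Ω
  R2: Z = R = 4700 Ω
  C: Z = 1/(jωC) = -j/(ω·C) = 0 - j209.4 Ω
Step 3 — Parallel branch: R2 || C = 1/(1/R2 + 1/C) = 9.312 - j209 Ω.
Step 4 — Series with R1: Z_total = R1 + (R2 || C) = 3099 - j209 Ω = 3106∠-3.9° Ω.
Step 5 — Power factor: PF = cos(φ) = Re(Z)/|Z| = 3099/3106 = 0.9977.
Step 6 — Type: Im(Z) = -209 ⇒ leading (phase φ = -3.9°).

PF = 0.9977 (leading, φ = -3.9°)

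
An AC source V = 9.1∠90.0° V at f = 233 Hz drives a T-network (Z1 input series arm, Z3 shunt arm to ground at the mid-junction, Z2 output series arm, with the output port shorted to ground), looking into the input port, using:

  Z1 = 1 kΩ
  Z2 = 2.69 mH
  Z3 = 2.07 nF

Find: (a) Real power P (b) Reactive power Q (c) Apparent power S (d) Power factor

Step 1 — Angular frequency: ω = 2π·f = 2π·233 = 1464 rad/s.
Step 2 — Component impedances:
  Z1: Z = R = 1000 Ω
  Z2: Z = jωL = j·1464·0.00269 = 0 + j3.938 Ω
  Z3: Z = 1/(jωC) = -j/(ω·C) = 0 - j3.3e+05 Ω
Step 3 — With the output port shorted to ground, the output series arm Z2 runs from the junction to ground; the shunt arm Z3 also runs from the junction to ground. They appear in parallel: Z3 || Z2 = 0 + j3.938 Ω.
Step 4 — Series with input arm Z1: Z_in = Z1 + (Z3 || Z2) = 1000 + j3.938 Ω = 1000∠0.2° Ω.
Step 5 — Source phasor: V = 9.1∠90.0° V = 0 + j9.1 V.
Step 6 — Current: I = V / Z = 3.584e-05 + j0.0091 A = 0.0091∠89.8° A.
Step 7 — Complex power: S = V·I* = 0.08281 + j0.0003261 VA.
Step 8 — Real power: P = Re(S) = 0.08281 W.
Step 9 — Reactive power: Q = Im(S) = 0.0003261 VAR.
Step 10 — Apparent power: |S| = 0.08281 VA.
Step 11 — Power factor: PF = P/|S| = 1 (lagging).

(a) P = 0.08281 W  (b) Q = 0.0003261 VAR  (c) S = 0.08281 VA  (d) PF = 1 (lagging)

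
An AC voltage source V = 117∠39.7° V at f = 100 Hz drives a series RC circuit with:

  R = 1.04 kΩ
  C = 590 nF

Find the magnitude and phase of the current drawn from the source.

Step 1 — Angular frequency: ω = 2π·f = 2π·100 = 628.3 rad/s.
Step 2 — Component impedances:
  R: Z = R = 1040 Ω
  C: Z = 1/(jωC) = -j/(ω·C) = 0 - j2698 Ω
Step 3 — Series combination: Z_total = R + C = 1040 - j2698 Ω = 2891∠-68.9° Ω.
Step 4 — Source phasor: V = 117∠39.7° V = 90.02 + j74.74 V.
Step 5 — Ohm's law: I = V / Z_total = (90.02 + j74.74) / (1040 - j2698) = -0.01292 + j0.03835 A.
Step 6 — Convert to polar: |I| = 0.04047 A, ∠I = 108.6°.

I = 0.04047∠108.6° A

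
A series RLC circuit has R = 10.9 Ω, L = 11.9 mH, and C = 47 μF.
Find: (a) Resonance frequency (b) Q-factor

Step 1 — Resonance condition Im(Z)=0 gives ω₀ = 1/√(LC).
Step 2 — ω₀ = 1/√(0.0119·4.7e-05) = 1337 rad/s.
Step 3 — f₀ = ω₀/(2π) = 212.8 Hz.
Step 4 — Series Q: Q = ω₀L/R = 1337·0.0119/10.9 = 1.46.

(a) f₀ = 212.8 Hz  (b) Q = 1.46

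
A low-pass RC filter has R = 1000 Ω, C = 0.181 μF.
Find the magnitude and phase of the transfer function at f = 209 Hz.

Step 1 — Angular frequency: ω = 2π·209 = 1313 rad/s.
Step 2 — Transfer function: H(jω) = 1/(1 + jωRC).
Step 3 — Denominator: 1 + jωRC = 1 + j·1313·1000·1.81e-07 = 1 + j0.2377.
Step 4 — H = 0.9465 - j0.225.
Step 5 — Magnitude: |H| = 0.9729 (-0.2 dB); phase: φ = -13.4°.

|H| = 0.9729 (-0.2 dB), φ = -13.4°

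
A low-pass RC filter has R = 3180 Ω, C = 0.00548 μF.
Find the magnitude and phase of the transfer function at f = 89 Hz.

Step 1 — Angular frequency: ω = 2π·89 = 559.2 rad/s.
Step 2 — Transfer function: H(jω) = 1/(1 + jωRC).
Step 3 — Denominator: 1 + jωRC = 1 + j·559.2·3180·5.48e-09 = 1 + j0.009745.
Step 4 — H = 0.9999 - j0.009744.
Step 5 — Magnitude: |H| = 1 (-0.0 dB); phase: φ = -0.6°.

|H| = 1 (-0.0 dB), φ = -0.6°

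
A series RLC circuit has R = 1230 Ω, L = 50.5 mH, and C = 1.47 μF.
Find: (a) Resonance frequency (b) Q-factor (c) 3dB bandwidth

Step 1 — Resonance: ω₀ = 1/√(LC) = 1/√(0.0505·1.47e-06) = 3670 rad/s.
Step 2 — f₀ = ω₀/(2π) = 584.1 Hz.
Step 3 — Series Q: Q = ω₀L/R = 3670·0.0505/1230 = 0.1507.
Step 4 — Bandwidth: Δω = ω₀/Q = 2.436e+04 rad/s; BW = Δω/(2π) = 3876 Hz.

(a) f₀ = 584.1 Hz  (b) Q = 0.1507  (c) BW = 3876 Hz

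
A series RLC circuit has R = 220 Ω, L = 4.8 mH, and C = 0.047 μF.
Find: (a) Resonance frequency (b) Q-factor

Step 1 — Resonance condition Im(Z)=0 gives ω₀ = 1/√(LC).
Step 2 — ω₀ = 1/√(0.0048·4.7e-08) = 6.658e+04 rad/s.
Step 3 — f₀ = ω₀/(2π) = 1.06e+04 Hz.
Step 4 — Series Q: Q = ω₀L/R = 6.658e+04·0.0048/220 = 1.453.

(a) f₀ = 1.06e+04 Hz  (b) Q = 1.453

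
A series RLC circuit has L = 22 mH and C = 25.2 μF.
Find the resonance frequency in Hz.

Step 1 — Resonance condition Im(Z)=0 gives ω₀ = 1/√(LC).
Step 2 — ω₀ = 1/√(0.022·2.52e-05) = 1343 rad/s.
Step 3 — f₀ = ω₀/(2π) = 213.8 Hz.

f₀ = 213.8 Hz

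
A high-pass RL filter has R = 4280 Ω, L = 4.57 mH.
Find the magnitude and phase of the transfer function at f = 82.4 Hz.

Step 1 — Angular frequency: ω = 2π·82.4 = 517.7 rad/s.
Step 2 — Transfer function: H(jω) = jωL/(R + jωL).
Step 3 — Numerator jωL = j·2.366; denominator R + jωL = 4280 + j2.366.
Step 4 — H = 3.056e-07 + j0.0005528.
Step 5 — Magnitude: |H| = 0.0005528 (-65.1 dB); phase: φ = 90.0°.

|H| = 0.0005528 (-65.1 dB), φ = 90.0°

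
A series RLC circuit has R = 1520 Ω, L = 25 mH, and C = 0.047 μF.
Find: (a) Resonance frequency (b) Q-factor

Step 1 — Resonance condition Im(Z)=0 gives ω₀ = 1/√(LC).
Step 2 — ω₀ = 1/√(0.025·4.7e-08) = 2.917e+04 rad/s.
Step 3 — f₀ = ω₀/(2π) = 4643 Hz.
Step 4 — Series Q: Q = ω₀L/R = 2.917e+04·0.025/1520 = 0.4798.

(a) f₀ = 4643 Hz  (b) Q = 0.4798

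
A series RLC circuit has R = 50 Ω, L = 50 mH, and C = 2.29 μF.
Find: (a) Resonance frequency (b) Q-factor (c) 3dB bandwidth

Step 1 — Resonance: ω₀ = 1/√(LC) = 1/√(0.05·2.29e-06) = 2955 rad/s.
Step 2 — f₀ = ω₀/(2π) = 470.3 Hz.
Step 3 — Series Q: Q = ω₀L/R = 2955·0.05/50 = 2.955.
Step 4 — Bandwidth: Δω = ω₀/Q = 1000 rad/s; BW = Δω/(2π) = 159.2 Hz.

(a) f₀ = 470.3 Hz  (b) Q = 2.955  (c) BW = 159.2 Hz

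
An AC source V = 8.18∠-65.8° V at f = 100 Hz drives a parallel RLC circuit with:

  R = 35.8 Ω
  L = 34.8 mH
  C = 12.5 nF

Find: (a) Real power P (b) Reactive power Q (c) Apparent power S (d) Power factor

Step 1 — Angular frequency: ω = 2π·f = 2π·100 = 628.3 rad/s.
Step 2 — Component impedances:
  R: Z = R = 35.8 Ω
  L: Z = jωL = j·628.3·0.0348 = 0 + j21.87 Ω
  C: Z = 1/(jωC) = -j/(ω·C) = 0 - j1.273e+05 Ω
Step 3 — Parallel combination: 1/Z_total = 1/R + 1/L + 1/C; Z_total = 9.729 + j15.93 Ω = 18.66∠58.6° Ω.
Step 4 — Source phasor: V = 8.18∠-65.8° V = 3.353 - j7.461 V.
Step 5 — Current: I = V / Z = -0.2475 - j0.3617 A = 0.4383∠-124.4° A.
Step 6 — Complex power: S = V·I* = 1.869 + j3.06 VA.
Step 7 — Real power: P = Re(S) = 1.869 W.
Step 8 — Reactive power: Q = Im(S) = 3.06 VAR.
Step 9 — Apparent power: |S| = 3.585 VA.
Step 10 — Power factor: PF = P/|S| = 0.5213 (lagging).

(a) P = 1.869 W  (b) Q = 3.06 VAR  (c) S = 3.585 VA  (d) PF = 0.5213 (lagging)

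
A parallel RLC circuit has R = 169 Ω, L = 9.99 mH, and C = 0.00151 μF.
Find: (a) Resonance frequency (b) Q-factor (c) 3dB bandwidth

Step 1 — Resonance: ω₀ = 1/√(LC) = 1/√(0.00999·1.51e-09) = 2.575e+05 rad/s.
Step 2 — f₀ = ω₀/(2π) = 4.098e+04 Hz.
Step 3 — Parallel Q: Q = R/(ω₀L) = 169/(2.575e+05·0.00999) = 0.0657.
Step 4 — Bandwidth: Δω = ω₀/Q = 3.919e+06 rad/s; BW = Δω/(2π) = 6.237e+05 Hz.

(a) f₀ = 4.098e+04 Hz  (b) Q = 0.0657  (c) BW = 6.237e+05 Hz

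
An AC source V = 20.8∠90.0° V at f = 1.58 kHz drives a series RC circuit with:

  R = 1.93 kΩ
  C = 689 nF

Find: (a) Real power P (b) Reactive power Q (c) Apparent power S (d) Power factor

Step 1 — Angular frequency: ω = 2π·f = 2π·1580 = 9927 rad/s.
Step 2 — Component impedances:
  R: Z = R = 1930 Ω
  C: Z = 1/(jωC) = -j/(ω·C) = 0 - j146.2 Ω
Step 3 — Series combination: Z_total = R + C = 1930 - j146.2 Ω = 1936∠-4.3° Ω.
Step 4 — Source phasor: V = 20.8∠90.0° V = 0 + j20.8 V.
Step 5 — Current: I = V / Z = -0.0008117 + j0.01072 A = 0.01075∠94.3° A.
Step 6 — Complex power: S = V·I* = 0.2229 - j0.01688 VA.
Step 7 — Real power: P = Re(S) = 0.2229 W.
Step 8 — Reactive power: Q = Im(S) = -0.01688 VAR.
Step 9 — Apparent power: |S| = 0.2235 VA.
Step 10 — Power factor: PF = P/|S| = 0.9971 (leading).

(a) P = 0.2229 W  (b) Q = -0.01688 VAR  (c) S = 0.2235 VA  (d) PF = 0.9971 (leading)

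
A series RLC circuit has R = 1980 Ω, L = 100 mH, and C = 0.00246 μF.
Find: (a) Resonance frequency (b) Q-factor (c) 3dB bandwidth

Step 1 — Resonance: ω₀ = 1/√(LC) = 1/√(0.1·2.46e-09) = 6.376e+04 rad/s.
Step 2 — f₀ = ω₀/(2π) = 1.015e+04 Hz.
Step 3 — Series Q: Q = ω₀L/R = 6.376e+04·0.1/1980 = 3.22.
Step 4 — Bandwidth: Δω = ω₀/Q = 1.98e+04 rad/s; BW = Δω/(2π) = 3151 Hz.

(a) f₀ = 1.015e+04 Hz  (b) Q = 3.22  (c) BW = 3151 Hz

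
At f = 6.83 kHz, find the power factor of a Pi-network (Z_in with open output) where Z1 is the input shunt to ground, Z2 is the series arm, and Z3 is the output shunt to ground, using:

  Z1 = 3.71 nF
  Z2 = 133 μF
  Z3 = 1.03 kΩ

Step 1 — Angular frequency: ω = 2π·f = 2π·6830 = 4.291e+04 rad/s.
Step 2 — Component impedances:
  Z1: Z = 1/(jωC) = -j/(ω·C) = 0 - j6281 Ω
  Z2: Z = 1/(jωC) = -j/(ω·C) = 0 - j0.1752 Ω
  Z3: Z = R = 1030 Ω
Step 3 — With open output, the series arm Z2 and the output shunt Z3 appear in series to ground: Z2 + Z3 = 1030 - j0.1752 Ω.
Step 4 — Parallel with input shunt Z1: Z_in = Z1 || (Z2 + Z3) = 1003 - j164.6 Ω = 1016∠-9.3° Ω.
Step 5 — Power factor: PF = cos(φ) = Re(Z)/|Z| = 1003/1016.4 = 0.9868.
Step 6 — Type: Im(Z) = -164.6 ⇒ leading (phase φ = -9.3°).

PF = 0.9868 (leading, φ = -9.3°)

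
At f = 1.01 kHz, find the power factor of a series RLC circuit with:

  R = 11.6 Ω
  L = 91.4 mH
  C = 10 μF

Step 1 — Angular frequency: ω = 2π·f = 2π·1010 = 6346 rad/s.
Step 2 — Component impedances:
  R: Z = R = 11.6 Ω
  L: Z = jωL = j·6346·0.0914 = 0 + j580 Ω
  C: Z = 1/(jωC) = -j/(ω·C) = 0 - j15.76 Ω
Step 3 — Series combination: Z_total = R + L + C = 11.6 + j564.3 Ω = 564.4∠88.8° Ω.
Step 4 — Power factor: PF = cos(φ) = Re(Z)/|Z| = 11.6/564.4 = 0.02055.
Step 5 — Type: Im(Z) = 564.3 ⇒ lagging (phase φ = 88.8°).

PF = 0.02055 (lagging, φ = 88.8°)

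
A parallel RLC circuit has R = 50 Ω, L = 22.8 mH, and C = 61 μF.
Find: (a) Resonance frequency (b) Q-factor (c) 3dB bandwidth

Step 1 — Resonance: ω₀ = 1/√(LC) = 1/√(0.0228·6.1e-05) = 847.9 rad/s.
Step 2 — f₀ = ω₀/(2π) = 135 Hz.
Step 3 — Parallel Q: Q = R/(ω₀L) = 50/(847.9·0.0228) = 2.586.
Step 4 — Bandwidth: Δω = ω₀/Q = 327.9 rad/s; BW = Δω/(2π) = 52.18 Hz.

(a) f₀ = 135 Hz  (b) Q = 2.586  (c) BW = 52.18 Hz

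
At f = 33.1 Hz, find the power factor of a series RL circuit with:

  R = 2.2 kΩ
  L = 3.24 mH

Step 1 — Angular frequency: ω = 2π·f = 2π·33.1 = 208 rad/s.
Step 2 — Component impedances:
  R: Z = R = 2200 Ω
  L: Z = jωL = j·208·0.00324 = 0 + j0.6738 Ω
Step 3 — Series combination: Z_total = R + L = 2200 + j0.6738 Ω = 2200∠0.0° Ω.
Step 4 — Power factor: PF = cos(φ) = Re(Z)/|Z| = 2200/2200 = 1.
Step 5 — Type: Im(Z) = 0.6738 ⇒ lagging (phase φ = 0.0°).

PF = 1 (lagging, φ = 0.0°)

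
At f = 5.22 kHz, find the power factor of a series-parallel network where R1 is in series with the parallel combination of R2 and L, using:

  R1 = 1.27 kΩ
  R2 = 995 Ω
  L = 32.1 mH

Step 1 — Angular frequency: ω = 2π·f = 2π·5220 = 3.28e+04 rad/s.
Step 2 — Component impedances:
  R1: Z = R = 1270 Ω
  R2: Z = R = 995 Ω
  L: Z = jωL = j·3.28e+04·0.0321 = 0 + j1053 Ω
Step 3 — Parallel branch: R2 || L = 1/(1/R2 + 1/L) = 525.6 + j496.7 Ω.
Step 4 — Series with R1: Z_total = R1 + (R2 || L) = 1796 + j496.7 Ω = 1863∠15.5° Ω.
Step 5 — Power factor: PF = cos(φ) = Re(Z)/|Z| = 1795.6/1863 = 0.9638.
Step 6 — Type: Im(Z) = 496.7 ⇒ lagging (phase φ = 15.5°).

PF = 0.9638 (lagging, φ = 15.5°)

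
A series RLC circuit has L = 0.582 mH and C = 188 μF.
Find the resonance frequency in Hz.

Step 1 — Resonance condition Im(Z)=0 gives ω₀ = 1/√(LC).
Step 2 — ω₀ = 1/√(0.000582·0.000188) = 3023 rad/s.
Step 3 — f₀ = ω₀/(2π) = 481.1 Hz.

f₀ = 481.1 Hz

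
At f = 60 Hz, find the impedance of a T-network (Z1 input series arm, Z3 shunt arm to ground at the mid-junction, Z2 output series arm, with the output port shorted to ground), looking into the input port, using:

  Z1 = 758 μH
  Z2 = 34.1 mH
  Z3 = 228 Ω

Step 1 — Angular frequency: ω = 2π·f = 2π·60 = 377 rad/s.
Step 2 — Component impedances:
  Z1: Z = jωL = j·377·0.000758 = 0 + j0.2858 Ω
  Z2: Z = jωL = j·377·0.0341 = 0 + j12.86 Ω
  Z3: Z = R = 228 Ω
Step 3 — With the output port shorted to ground, the output series arm Z2 runs from the junction to ground; the shunt arm Z3 also runs from the junction to ground. They appear in parallel: Z3 || Z2 = 0.7225 + j12.81 Ω.
Step 4 — Series with input arm Z1: Z_in = Z1 + (Z3 || Z2) = 0.7225 + j13.1 Ω = 13.12∠86.8° Ω.

Z = 0.7225 + j13.1 Ω = 13.12∠86.8° Ω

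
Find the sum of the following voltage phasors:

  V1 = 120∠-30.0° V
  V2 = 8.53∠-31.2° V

Step 1 — Convert each phasor to rectangular form:
  V1 = 120·(cos(-30.0°) + j·sin(-30.0°)) = 103.9 - j60 V
  V2 = 8.53·(cos(-31.2°) + j·sin(-31.2°)) = 7.296 - j4.419 V
Step 2 — Sum components: V_total = 111.2 - j64.42 V.
Step 3 — Convert to polar: |V_total| = 128.5 V, ∠V_total = -30.1°.

V_total = 128.5∠-30.1° V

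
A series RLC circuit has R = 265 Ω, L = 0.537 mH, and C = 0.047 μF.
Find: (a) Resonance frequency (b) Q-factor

Step 1 — Resonance condition Im(Z)=0 gives ω₀ = 1/√(LC).
Step 2 — ω₀ = 1/√(0.000537·4.7e-08) = 1.991e+05 rad/s.
Step 3 — f₀ = ω₀/(2π) = 3.168e+04 Hz.
Step 4 — Series Q: Q = ω₀L/R = 1.991e+05·0.000537/265 = 0.4034.

(a) f₀ = 3.168e+04 Hz  (b) Q = 0.4034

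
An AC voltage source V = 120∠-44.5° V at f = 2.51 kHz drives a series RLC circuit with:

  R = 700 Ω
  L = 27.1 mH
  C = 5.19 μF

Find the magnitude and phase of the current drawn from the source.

Step 1 — Angular frequency: ω = 2π·f = 2π·2510 = 1.577e+04 rad/s.
Step 2 — Component impedances:
  R: Z = R = 700 Ω
  L: Z = jωL = j·1.577e+04·0.0271 = 0 + j427.4 Ω
  C: Z = 1/(jωC) = -j/(ω·C) = 0 - j12.22 Ω
Step 3 — Series combination: Z_total = R + L + C = 700 + j415.2 Ω = 813.9∠30.7° Ω.
Step 4 — Source phasor: V = 120∠-44.5° V = 85.59 - j84.11 V.
Step 5 — Ohm's law: I = V / Z_total = (85.59 - j84.11) / (700 + j415.2) = 0.03773 - j0.1425 A.
Step 6 — Convert to polar: |I| = 0.1474 A, ∠I = -75.2°.

I = 0.1474∠-75.2° A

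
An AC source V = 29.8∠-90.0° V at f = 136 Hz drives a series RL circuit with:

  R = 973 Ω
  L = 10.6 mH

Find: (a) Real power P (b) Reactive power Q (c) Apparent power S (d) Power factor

Step 1 — Angular frequency: ω = 2π·f = 2π·136 = 854.5 rad/s.
Step 2 — Component impedances:
  R: Z = R = 973 Ω
  L: Z = jωL = j·854.5·0.0106 = 0 + j9.058 Ω
Step 3 — Series combination: Z_total = R + L = 973 + j9.058 Ω = 973∠0.5° Ω.
Step 4 — Source phasor: V = 29.8∠-90.0° V = 0 - j29.8 V.
Step 5 — Current: I = V / Z = -0.0002851 - j0.03062 A = 0.03063∠-90.5° A.
Step 6 — Complex power: S = V·I* = 0.9126 + j0.008496 VA.
Step 7 — Real power: P = Re(S) = 0.9126 W.
Step 8 — Reactive power: Q = Im(S) = 0.008496 VAR.
Step 9 — Apparent power: |S| = 0.9126 VA.
Step 10 — Power factor: PF = P/|S| = 1 (lagging).

(a) P = 0.9126 W  (b) Q = 0.008496 VAR  (c) S = 0.9126 VA  (d) PF = 1 (lagging)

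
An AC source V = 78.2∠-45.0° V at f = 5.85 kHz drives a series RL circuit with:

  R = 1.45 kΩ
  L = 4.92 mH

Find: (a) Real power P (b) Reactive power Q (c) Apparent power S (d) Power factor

Step 1 — Angular frequency: ω = 2π·f = 2π·5850 = 3.676e+04 rad/s.
Step 2 — Component impedances:
  R: Z = R = 1450 Ω
  L: Z = jωL = j·3.676e+04·0.00492 = 0 + j180.8 Ω
Step 3 — Series combination: Z_total = R + L = 1450 + j180.8 Ω = 1461∠7.1° Ω.
Step 4 — Source phasor: V = 78.2∠-45.0° V = 55.3 - j55.3 V.
Step 5 — Current: I = V / Z = 0.03287 - j0.04223 A = 0.05352∠-52.1° A.
Step 6 — Complex power: S = V·I* = 4.153 + j0.5179 VA.
Step 7 — Real power: P = Re(S) = 4.153 W.
Step 8 — Reactive power: Q = Im(S) = 0.5179 VAR.
Step 9 — Apparent power: |S| = 4.185 VA.
Step 10 — Power factor: PF = P/|S| = 0.9923 (lagging).

(a) P = 4.153 W  (b) Q = 0.5179 VAR  (c) S = 4.185 VA  (d) PF = 0.9923 (lagging)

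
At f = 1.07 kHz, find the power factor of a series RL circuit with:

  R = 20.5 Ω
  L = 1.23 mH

Step 1 — Angular frequency: ω = 2π·f = 2π·1070 = 6723 rad/s.
Step 2 — Component impedances:
  R: Z = R = 20.5 Ω
  L: Z = jωL = j·6723·0.00123 = 0 + j8.269 Ω
Step 3 — Series combination: Z_total = R + L = 20.5 + j8.269 Ω = 22.11∠22.0° Ω.
Step 4 — Power factor: PF = cos(φ) = Re(Z)/|Z| = 20.5/22.105 = 0.9274.
Step 5 — Type: Im(Z) = 8.269 ⇒ lagging (phase φ = 22.0°).

PF = 0.9274 (lagging, φ = 22.0°)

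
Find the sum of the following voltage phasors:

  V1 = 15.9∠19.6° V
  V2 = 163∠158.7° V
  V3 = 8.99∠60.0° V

Step 1 — Convert each phasor to rectangular form:
  V1 = 15.9·(cos(19.6°) + j·sin(19.6°)) = 14.98 + j5.334 V
  V2 = 163·(cos(158.7°) + j·sin(158.7°)) = -151.9 + j59.21 V
  V3 = 8.99·(cos(60.0°) + j·sin(60.0°)) = 4.495 + j7.786 V
Step 2 — Sum components: V_total = -132.4 + j72.33 V.
Step 3 — Convert to polar: |V_total| = 150.9 V, ∠V_total = 151.4°.

V_total = 150.9∠151.4° V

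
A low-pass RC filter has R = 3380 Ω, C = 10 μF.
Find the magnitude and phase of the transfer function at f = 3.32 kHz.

Step 1 — Angular frequency: ω = 2π·3320 = 2.086e+04 rad/s.
Step 2 — Transfer function: H(jω) = 1/(1 + jωRC).
Step 3 — Denominator: 1 + jωRC = 1 + j·2.086e+04·3380·1e-05 = 1 + j705.1.
Step 4 — H = 2.012e-06 - j0.001418.
Step 5 — Magnitude: |H| = 0.001418 (-57.0 dB); phase: φ = -89.9°.

|H| = 0.001418 (-57.0 dB), φ = -89.9°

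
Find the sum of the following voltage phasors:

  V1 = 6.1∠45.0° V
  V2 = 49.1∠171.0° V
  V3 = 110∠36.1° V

Step 1 — Convert each phasor to rectangular form:
  V1 = 6.1·(cos(45.0°) + j·sin(45.0°)) = 4.313 + j4.313 V
  V2 = 49.1·(cos(171.0°) + j·sin(171.0°)) = -48.5 + j7.681 V
  V3 = 110·(cos(36.1°) + j·sin(36.1°)) = 88.88 + j64.81 V
Step 2 — Sum components: V_total = 44.7 + j76.81 V.
Step 3 — Convert to polar: |V_total| = 88.86 V, ∠V_total = 59.8°.

V_total = 88.86∠59.8° V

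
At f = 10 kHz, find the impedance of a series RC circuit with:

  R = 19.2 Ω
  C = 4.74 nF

Step 1 — Angular frequency: ω = 2π·f = 2π·1e+04 = 6.283e+04 rad/s.
Step 2 — Component impedances:
  R: Z = R = 19.2 Ω
  C: Z = 1/(jωC) = -j/(ω·C) = 0 - j3358 Ω
Step 3 — Series combination: Z_total = R + C = 19.2 - j3358 Ω = 3358∠-89.7° Ω.

Z = 19.2 - j3358 Ω = 3358∠-89.7° Ω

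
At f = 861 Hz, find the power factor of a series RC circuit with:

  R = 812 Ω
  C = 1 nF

Step 1 — Angular frequency: ω = 2π·f = 2π·861 = 5410 rad/s.
Step 2 — Component impedances:
  R: Z = R = 812 Ω
  C: Z = 1/(jωC) = -j/(ω·C) = 0 - j1.848e+05 Ω
Step 3 — Series combination: Z_total = R + C = 812 - j1.848e+05 Ω = 1.849e+05∠-89.7° Ω.
Step 4 — Power factor: PF = cos(φ) = Re(Z)/|Z| = 812/1.8485e+05 = 0.004393.
Step 5 — Type: Im(Z) = -1.848e+05 ⇒ leading (phase φ = -89.7°).

PF = 0.004393 (leading, φ = -89.7°)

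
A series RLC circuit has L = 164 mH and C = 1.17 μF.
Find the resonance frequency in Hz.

Step 1 — Resonance condition Im(Z)=0 gives ω₀ = 1/√(LC).
Step 2 — ω₀ = 1/√(0.164·1.17e-06) = 2283 rad/s.
Step 3 — f₀ = ω₀/(2π) = 363.3 Hz.

f₀ = 363.3 Hz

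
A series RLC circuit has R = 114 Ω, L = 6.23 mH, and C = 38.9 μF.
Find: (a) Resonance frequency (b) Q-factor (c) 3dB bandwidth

Step 1 — Resonance: ω₀ = 1/√(LC) = 1/√(0.00623·3.89e-05) = 2031 rad/s.
Step 2 — f₀ = ω₀/(2π) = 323.3 Hz.
Step 3 — Series Q: Q = ω₀L/R = 2031·0.00623/114 = 0.111.
Step 4 — Bandwidth: Δω = ω₀/Q = 1.83e+04 rad/s; BW = Δω/(2π) = 2912 Hz.

(a) f₀ = 323.3 Hz  (b) Q = 0.111  (c) BW = 2912 Hz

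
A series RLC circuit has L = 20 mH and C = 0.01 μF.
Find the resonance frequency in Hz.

Step 1 — Resonance condition Im(Z)=0 gives ω₀ = 1/√(LC).
Step 2 — ω₀ = 1/√(0.02·1e-08) = 7.071e+04 rad/s.
Step 3 — f₀ = ω₀/(2π) = 1.125e+04 Hz.

f₀ = 1.125e+04 Hz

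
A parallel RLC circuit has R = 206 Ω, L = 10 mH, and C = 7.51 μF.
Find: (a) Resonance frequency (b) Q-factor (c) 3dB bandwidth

Step 1 — Resonance: ω₀ = 1/√(LC) = 1/√(0.01·7.51e-06) = 3649 rad/s.
Step 2 — f₀ = ω₀/(2π) = 580.8 Hz.
Step 3 — Parallel Q: Q = R/(ω₀L) = 206/(3649·0.01) = 5.645.
Step 4 — Bandwidth: Δω = ω₀/Q = 646.4 rad/s; BW = Δω/(2π) = 102.9 Hz.

(a) f₀ = 580.8 Hz  (b) Q = 5.645  (c) BW = 102.9 Hz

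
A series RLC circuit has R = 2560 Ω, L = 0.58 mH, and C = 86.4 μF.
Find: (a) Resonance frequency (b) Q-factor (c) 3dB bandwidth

Step 1 — Resonance condition Im(Z)=0 gives ω₀ = 1/√(LC).
Step 2 — ω₀ = 1/√(0.00058·8.64e-05) = 4467 rad/s.
Step 3 — f₀ = ω₀/(2π) = 711 Hz.
Step 4 — Series Q: Q = ω₀L/R = 4467·0.00058/2560 = 0.001012.
Step 5 — 3dB bandwidth: Δω = ω₀/Q = 4.414e+06 rad/s; BW = Δω/(2π) = 7.025e+05 Hz.

(a) f₀ = 711 Hz  (b) Q = 0.001012  (c) BW = 7.025e+05 Hz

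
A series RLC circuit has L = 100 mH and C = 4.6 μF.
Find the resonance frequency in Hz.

Step 1 — Resonance condition Im(Z)=0 gives ω₀ = 1/√(LC).
Step 2 — ω₀ = 1/√(0.1·4.6e-06) = 1474 rad/s.
Step 3 — f₀ = ω₀/(2π) = 234.7 Hz.

f₀ = 234.7 Hz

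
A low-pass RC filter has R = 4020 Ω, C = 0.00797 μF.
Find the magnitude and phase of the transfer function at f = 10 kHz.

Step 1 — Angular frequency: ω = 2π·1e+04 = 6.283e+04 rad/s.
Step 2 — Transfer function: H(jω) = 1/(1 + jωRC).
Step 3 — Denominator: 1 + jωRC = 1 + j·6.283e+04·4020·7.97e-09 = 1 + j2.013.
Step 4 — H = 0.1979 - j0.3984.
Step 5 — Magnitude: |H| = 0.4449 (-7.0 dB); phase: φ = -63.6°.

|H| = 0.4449 (-7.0 dB), φ = -63.6°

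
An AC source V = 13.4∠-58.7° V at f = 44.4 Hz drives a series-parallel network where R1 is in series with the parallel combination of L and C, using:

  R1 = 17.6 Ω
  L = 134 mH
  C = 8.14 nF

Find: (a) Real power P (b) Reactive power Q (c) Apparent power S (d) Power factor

Step 1 — Angular frequency: ω = 2π·f = 2π·44.4 = 279 rad/s.
Step 2 — Component impedances:
  R1: Z = R = 17.6 Ω
  L: Z = jωL = j·279·0.134 = 0 + j37.38 Ω
  C: Z = 1/(jωC) = -j/(ω·C) = 0 - j4.404e+05 Ω
Step 3 — Parallel branch: L || C = 1/(1/L + 1/C) = 0 + j37.39 Ω.
Step 4 — Series with R1: Z_total = R1 + (L || C) = 17.6 + j37.39 Ω = 41.32∠64.8° Ω.
Step 5 — Source phasor: V = 13.4∠-58.7° V = 6.962 - j11.45 V.
Step 6 — Current: I = V / Z = -0.1789 - j0.2704 A = 0.3243∠-123.5° A.
Step 7 — Complex power: S = V·I* = 1.851 + j3.932 VA.
Step 8 — Real power: P = Re(S) = 1.851 W.
Step 9 — Reactive power: Q = Im(S) = 3.932 VAR.
Step 10 — Apparent power: |S| = 4.345 VA.
Step 11 — Power factor: PF = P/|S| = 0.4259 (lagging).

(a) P = 1.851 W  (b) Q = 3.932 VAR  (c) S = 4.345 VA  (d) PF = 0.4259 (lagging)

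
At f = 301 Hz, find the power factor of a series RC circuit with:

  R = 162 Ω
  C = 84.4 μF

Step 1 — Angular frequency: ω = 2π·f = 2π·301 = 1891 rad/s.
Step 2 — Component impedances:
  R: Z = R = 162 Ω
  C: Z = 1/(jωC) = -j/(ω·C) = 0 - j6.265 Ω
Step 3 — Series combination: Z_total = R + C = 162 - j6.265 Ω = 162.1∠-2.2° Ω.
Step 4 — Power factor: PF = cos(φ) = Re(Z)/|Z| = 162/162.12 = 0.9993.
Step 5 — Type: Im(Z) = -6.265 ⇒ leading (phase φ = -2.2°).

PF = 0.9993 (leading, φ = -2.2°)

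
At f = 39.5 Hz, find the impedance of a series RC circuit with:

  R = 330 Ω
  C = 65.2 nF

Step 1 — Angular frequency: ω = 2π·f = 2π·39.5 = 248.2 rad/s.
Step 2 — Component impedances:
  R: Z = R = 330 Ω
  C: Z = 1/(jωC) = -j/(ω·C) = 0 - j6.18e+04 Ω
Step 3 — Series combination: Z_total = R + C = 330 - j6.18e+04 Ω = 6.18e+04∠-89.7° Ω.

Z = 330 - j6.18e+04 Ω = 6.18e+04∠-89.7° Ω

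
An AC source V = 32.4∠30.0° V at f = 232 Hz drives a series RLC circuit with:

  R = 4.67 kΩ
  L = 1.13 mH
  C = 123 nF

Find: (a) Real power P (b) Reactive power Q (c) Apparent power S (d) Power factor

Step 1 — Angular frequency: ω = 2π·f = 2π·232 = 1458 rad/s.
Step 2 — Component impedances:
  R: Z = R = 4670 Ω
  L: Z = jωL = j·1458·0.00113 = 0 + j1.647 Ω
  C: Z = 1/(jωC) = -j/(ω·C) = 0 - j5577 Ω
Step 3 — Series combination: Z_total = R + L + C = 4670 - j5576 Ω = 7273∠-50.1° Ω.
Step 4 — Source phasor: V = 32.4∠30.0° V = 28.06 + j16.2 V.
Step 5 — Current: I = V / Z = 0.0007696 + j0.004388 A = 0.004455∠80.1° A.
Step 6 — Complex power: S = V·I* = 0.09268 - j0.1107 VA.
Step 7 — Real power: P = Re(S) = 0.09268 W.
Step 8 — Reactive power: Q = Im(S) = -0.1107 VAR.
Step 9 — Apparent power: |S| = 0.1443 VA.
Step 10 — Power factor: PF = P/|S| = 0.6421 (leading).

(a) P = 0.09268 W  (b) Q = -0.1107 VAR  (c) S = 0.1443 VA  (d) PF = 0.6421 (leading)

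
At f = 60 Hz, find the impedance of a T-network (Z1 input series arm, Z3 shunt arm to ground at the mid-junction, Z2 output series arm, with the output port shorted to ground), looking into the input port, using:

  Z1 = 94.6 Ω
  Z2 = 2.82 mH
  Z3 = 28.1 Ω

Step 1 — Angular frequency: ω = 2π·f = 2π·60 = 377 rad/s.
Step 2 — Component impedances:
  Z1: Z = R = 94.6 Ω
  Z2: Z = jωL = j·377·0.00282 = 0 + j1.063 Ω
  Z3: Z = R = 28.1 Ω
Step 3 — With the output port shorted to ground, the output series arm Z2 runs from the junction to ground; the shunt arm Z3 also runs from the junction to ground. They appear in parallel: Z3 || Z2 = 0.04016 + j1.062 Ω.
Step 4 — Series with input arm Z1: Z_in = Z1 + (Z3 || Z2) = 94.64 + j1.062 Ω = 94.65∠0.6° Ω.

Z = 94.64 + j1.062 Ω = 94.65∠0.6° Ω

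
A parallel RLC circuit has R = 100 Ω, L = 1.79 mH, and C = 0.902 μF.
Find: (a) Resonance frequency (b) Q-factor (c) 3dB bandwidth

Step 1 — Resonance: ω₀ = 1/√(LC) = 1/√(0.00179·9.02e-07) = 2.489e+04 rad/s.
Step 2 — f₀ = ω₀/(2π) = 3961 Hz.
Step 3 — Parallel Q: Q = R/(ω₀L) = 100/(2.489e+04·0.00179) = 2.245.
Step 4 — Bandwidth: Δω = ω₀/Q = 1.109e+04 rad/s; BW = Δω/(2π) = 1764 Hz.

(a) f₀ = 3961 Hz  (b) Q = 2.245  (c) BW = 1764 Hz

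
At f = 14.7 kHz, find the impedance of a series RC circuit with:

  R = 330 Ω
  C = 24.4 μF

Step 1 — Angular frequency: ω = 2π·f = 2π·1.47e+04 = 9.236e+04 rad/s.
Step 2 — Component impedances:
  R: Z = R = 330 Ω
  C: Z = 1/(jωC) = -j/(ω·C) = 0 - j0.4437 Ω
Step 3 — Series combination: Z_total = R + C = 330 - j0.4437 Ω = 330∠-0.1° Ω.

Z = 330 - j0.4437 Ω = 330∠-0.1° Ω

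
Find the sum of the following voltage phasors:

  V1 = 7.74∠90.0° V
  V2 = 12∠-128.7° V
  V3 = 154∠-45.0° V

Step 1 — Convert each phasor to rectangular form:
  V1 = 7.74·(cos(90.0°) + j·sin(90.0°)) = 0 + j7.74 V
  V2 = 12·(cos(-128.7°) + j·sin(-128.7°)) = -7.503 - j9.365 V
  V3 = 154·(cos(-45.0°) + j·sin(-45.0°)) = 108.9 - j108.9 V
Step 2 — Sum components: V_total = 101.4 - j110.5 V.
Step 3 — Convert to polar: |V_total| = 150 V, ∠V_total = -47.5°.

V_total = 150∠-47.5° V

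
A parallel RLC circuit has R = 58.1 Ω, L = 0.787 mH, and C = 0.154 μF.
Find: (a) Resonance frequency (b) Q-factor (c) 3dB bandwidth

Step 1 — Resonance: ω₀ = 1/√(LC) = 1/√(0.000787·1.54e-07) = 9.083e+04 rad/s.
Step 2 — f₀ = ω₀/(2π) = 1.446e+04 Hz.
Step 3 — Parallel Q: Q = R/(ω₀L) = 58.1/(9.083e+04·0.000787) = 0.8127.
Step 4 — Bandwidth: Δω = ω₀/Q = 1.118e+05 rad/s; BW = Δω/(2π) = 1.779e+04 Hz.

(a) f₀ = 1.446e+04 Hz  (b) Q = 0.8127  (c) BW = 1.779e+04 Hz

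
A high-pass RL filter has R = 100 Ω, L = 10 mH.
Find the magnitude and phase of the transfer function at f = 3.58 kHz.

Step 1 — Angular frequency: ω = 2π·3580 = 2.249e+04 rad/s.
Step 2 — Transfer function: H(jω) = jωL/(R + jωL).
Step 3 — Numerator jωL = j·224.9; denominator R + jωL = 100 + j224.9.
Step 4 — H = 0.835 + j0.3712.
Step 5 — Magnitude: |H| = 0.9138 (-0.8 dB); phase: φ = 24.0°.

|H| = 0.9138 (-0.8 dB), φ = 24.0°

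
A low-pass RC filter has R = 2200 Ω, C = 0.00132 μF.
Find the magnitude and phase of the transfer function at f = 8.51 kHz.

Step 1 — Angular frequency: ω = 2π·8510 = 5.347e+04 rad/s.
Step 2 — Transfer function: H(jω) = 1/(1 + jωRC).
Step 3 — Denominator: 1 + jωRC = 1 + j·5.347e+04·2200·1.32e-09 = 1 + j0.1553.
Step 4 — H = 0.9765 - j0.1516.
Step 5 — Magnitude: |H| = 0.9882 (-0.1 dB); phase: φ = -8.8°.

|H| = 0.9882 (-0.1 dB), φ = -8.8°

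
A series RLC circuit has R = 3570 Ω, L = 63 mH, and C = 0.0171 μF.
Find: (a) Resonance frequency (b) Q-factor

Step 1 — Resonance condition Im(Z)=0 gives ω₀ = 1/√(LC).
Step 2 — ω₀ = 1/√(0.063·1.71e-08) = 3.047e+04 rad/s.
Step 3 — f₀ = ω₀/(2π) = 4849 Hz.
Step 4 — Series Q: Q = ω₀L/R = 3.047e+04·0.063/3570 = 0.5377.

(a) f₀ = 4849 Hz  (b) Q = 0.5377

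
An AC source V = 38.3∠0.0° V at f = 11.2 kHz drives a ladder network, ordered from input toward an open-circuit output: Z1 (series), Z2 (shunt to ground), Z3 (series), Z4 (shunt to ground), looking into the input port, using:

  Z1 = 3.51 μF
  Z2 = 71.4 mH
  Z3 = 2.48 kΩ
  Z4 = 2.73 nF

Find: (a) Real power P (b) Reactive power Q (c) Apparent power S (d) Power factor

Step 1 — Angular frequency: ω = 2π·f = 2π·1.12e+04 = 7.037e+04 rad/s.
Step 2 — Component impedances:
  Z1: Z = 1/(jωC) = -j/(ω·C) = 0 - j4.049 Ω
  Z2: Z = jωL = j·7.037e+04·0.0714 = 0 + j5025 Ω
  Z3: Z = R = 2480 Ω
  Z4: Z = 1/(jωC) = -j/(ω·C) = 0 - j5205 Ω
Step 3 — Ladder network (open output): work backward from the far end, alternating series and parallel combinations. Z_in = 1.013e+04 + j5758 Ω = 1.165e+04∠29.6° Ω.
Step 4 — Source phasor: V = 38.3∠0.0° V = 38.3 V.
Step 5 — Current: I = V / Z = 0.002858 - j0.001625 A = 0.003288∠-29.6° A.
Step 6 — Complex power: S = V·I* = 0.1095 + j0.06225 VA.
Step 7 — Real power: P = Re(S) = 0.1095 W.
Step 8 — Reactive power: Q = Im(S) = 0.06225 VAR.
Step 9 — Apparent power: |S| = 0.1259 VA.
Step 10 — Power factor: PF = P/|S| = 0.8693 (lagging).

(a) P = 0.1095 W  (b) Q = 0.06225 VAR  (c) S = 0.1259 VA  (d) PF = 0.8693 (lagging)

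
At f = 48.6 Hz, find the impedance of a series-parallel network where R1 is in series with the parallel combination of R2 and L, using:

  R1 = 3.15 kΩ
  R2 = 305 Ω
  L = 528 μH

Step 1 — Angular frequency: ω = 2π·f = 2π·48.6 = 305.4 rad/s.
Step 2 — Component impedances:
  R1: Z = R = 3150 Ω
  R2: Z = R = 305 Ω
  L: Z = jωL = j·305.4·0.000528 = 0 + j0.1612 Ω
Step 3 — Parallel branch: R2 || L = 1/(1/R2 + 1/L) = 8.523e-05 + j0.1612 Ω.
Step 4 — Series with R1: Z_total = R1 + (R2 || L) = 3150 + j0.1612 Ω = 3150∠0.0° Ω.

Z = 3150 + j0.1612 Ω = 3150∠0.0° Ω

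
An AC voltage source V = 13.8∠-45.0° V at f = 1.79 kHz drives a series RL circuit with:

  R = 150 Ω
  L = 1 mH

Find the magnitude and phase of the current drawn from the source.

Step 1 — Angular frequency: ω = 2π·f = 2π·1790 = 1.125e+04 rad/s.
Step 2 — Component impedances:
  R: Z = R = 150 Ω
  L: Z = jωL = j·1.125e+04·0.001 = 0 + j11.25 Ω
Step 3 — Series combination: Z_total = R + L = 150 + j11.25 Ω = 150.4∠4.3° Ω.
Step 4 — Source phasor: V = 13.8∠-45.0° V = 9.758 - j9.758 V.
Step 5 — Ohm's law: I = V / Z_total = (9.758 - j9.758) / (150 + j11.25) = 0.05984 - j0.06954 A.
Step 6 — Convert to polar: |I| = 0.09174 A, ∠I = -49.3°.

I = 0.09174∠-49.3° A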